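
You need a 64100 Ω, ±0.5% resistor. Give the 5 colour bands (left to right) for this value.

blue, yellow, brown, red, green

64100 Ω = 641 × 10^2.
6 → blue
4 → yellow
1 → brown
Multiplier 10^2 → red.
±0.5% tolerance → green.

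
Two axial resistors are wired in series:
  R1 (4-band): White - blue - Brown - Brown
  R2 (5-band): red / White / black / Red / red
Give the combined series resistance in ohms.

R1: white, blue → 96; brown ×10 → 960 Ω.
R2: red, white, black → 290; red ×10^2 → 29000 Ω.
Series: 960 + 29000 = 29960 Ω.

29960 Ω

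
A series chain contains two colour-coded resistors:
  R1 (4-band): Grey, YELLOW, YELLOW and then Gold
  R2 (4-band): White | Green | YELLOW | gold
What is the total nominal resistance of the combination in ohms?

R1: grey, yellow → 84; yellow ×10^4 → 840000 Ω.
R2: white, green → 95; yellow ×10^4 → 950000 Ω.
Series: 840000 + 950000 = 1790000 Ω.

1790000 Ω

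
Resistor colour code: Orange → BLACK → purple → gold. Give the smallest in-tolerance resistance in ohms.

Orange → 3 (first significant figure)
Black → 0 (second significant figure)
Violet → ×10^7 multiplier
Gold → ±5% tolerance
30 × 10000000 = 300000000 Ω
Smallest = 300000000 × (1 − 5/100) = 285000000 Ω.

285000000 Ω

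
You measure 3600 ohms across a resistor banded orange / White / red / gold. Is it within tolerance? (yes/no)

Orange → 3 (first significant figure)
White → 9 (second significant figure)
Red → ×10^2 multiplier
Gold → ±5% tolerance
39 × 100 = 3900 Ω
Allowed range: 3705 Ω to 4095 Ω.
3600 ohms lies outside that range.

no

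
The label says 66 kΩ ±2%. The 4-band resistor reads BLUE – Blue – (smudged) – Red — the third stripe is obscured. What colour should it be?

orange

66000 Ω = 66 × 10^3.
The third band is the multiplier, 10^3, which is orange.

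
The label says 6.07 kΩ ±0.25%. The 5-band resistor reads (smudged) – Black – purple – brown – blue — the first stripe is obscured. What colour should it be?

blue

6070 Ω = 607 × 10^1.
The first band gives digit 6 of the significand, and 6 is blue.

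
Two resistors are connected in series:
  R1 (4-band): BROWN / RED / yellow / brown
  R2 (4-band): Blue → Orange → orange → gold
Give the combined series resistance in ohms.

183000 Ω

R1: brown, red → 12; yellow ×10^4 → 120000 Ω.
R2: blue, orange → 63; orange ×10^3 → 63000 Ω.
Series: 120000 + 63000 = 183000 Ω.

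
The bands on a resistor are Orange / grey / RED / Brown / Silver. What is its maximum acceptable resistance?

4202 Ω

Orange → 3 (first significant figure)
Grey → 8 (second significant figure)
Red → 2 (third significant figure)
Brown → ×10 multiplier
Silver → ±10% tolerance
382 × 10 = 3820 Ω
Maximum = 3820 × (1 + 10/100) = 4202 Ω.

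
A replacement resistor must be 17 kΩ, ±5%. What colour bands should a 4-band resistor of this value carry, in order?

brown, violet, orange, gold

17000 Ω = 17 × 10^3.
1 → brown
7 → violet
Multiplier 10^3 → orange.
±5% tolerance → gold.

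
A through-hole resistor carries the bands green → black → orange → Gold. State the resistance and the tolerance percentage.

50000 Ω ±5%

Green → 5 (first significant figure)
Black → 0 (second significant figure)
Orange → ×10^3 multiplier
Gold → ±5% tolerance
50 × 1000 = 50000 Ω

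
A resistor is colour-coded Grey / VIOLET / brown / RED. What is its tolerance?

The last band, red, is the tolerance band.
Red corresponds to ±2%.

±2%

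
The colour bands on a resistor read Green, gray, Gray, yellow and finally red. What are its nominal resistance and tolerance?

5880000 Ω ±2%

Green → 5 (first significant figure)
Grey → 8 (second significant figure)
Grey → 8 (third significant figure)
Yellow → ×10^4 multiplier
Red → ±2% tolerance
588 × 10000 = 5880000 Ω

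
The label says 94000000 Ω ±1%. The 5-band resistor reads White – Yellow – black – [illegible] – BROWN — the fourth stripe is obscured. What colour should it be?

green

94000000 Ω = 940 × 10^5.
The fourth band is the multiplier, 10^5, which is green.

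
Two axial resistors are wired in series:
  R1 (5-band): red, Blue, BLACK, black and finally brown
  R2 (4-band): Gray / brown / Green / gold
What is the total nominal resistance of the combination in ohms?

8100260 Ω

R1: red, blue, black → 260; black ×1 → 260 Ω.
R2: grey, brown → 81; green ×10^5 → 8100000 Ω.
Series: 260 + 8100000 = 8100260 Ω.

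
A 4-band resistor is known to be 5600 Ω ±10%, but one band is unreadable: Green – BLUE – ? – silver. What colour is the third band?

red

5600 Ω = 56 × 10^2.
The third band is the multiplier, 10^2, which is red.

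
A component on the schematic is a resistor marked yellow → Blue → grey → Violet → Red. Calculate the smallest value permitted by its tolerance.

Yellow → 4 (first significant figure)
Blue → 6 (second significant figure)
Grey → 8 (third significant figure)
Violet → ×10^7 multiplier
Red → ±2% tolerance
468 × 10000000 = 4680000000 Ω
Smallest = 4680000000 × (1 − 2/100) = 4586400000 Ω.

4586400000 Ω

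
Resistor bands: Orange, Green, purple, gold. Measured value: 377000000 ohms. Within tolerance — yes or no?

no

Orange → 3 (first significant figure)
Green → 5 (second significant figure)
Violet → ×10^7 multiplier
Gold → ±5% tolerance
35 × 10000000 = 350000000 Ω
Allowed range: 332500000 Ω to 367500000 Ω.
377000000 ohms lies outside that range.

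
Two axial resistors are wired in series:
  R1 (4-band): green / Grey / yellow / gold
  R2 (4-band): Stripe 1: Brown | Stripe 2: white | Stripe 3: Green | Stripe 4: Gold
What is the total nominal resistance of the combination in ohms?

2480000 Ω

R1: green, grey → 58; yellow ×10^4 → 580000 Ω.
R2: brown, white → 19; green ×10^5 → 1900000 Ω.
Series: 580000 + 1900000 = 2480000 Ω.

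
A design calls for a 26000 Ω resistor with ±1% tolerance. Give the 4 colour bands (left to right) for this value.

26000 Ω = 26 × 10^3.
2 → red
6 → blue
Multiplier 10^3 → orange.
±1% tolerance → brown.

red, blue, orange, brown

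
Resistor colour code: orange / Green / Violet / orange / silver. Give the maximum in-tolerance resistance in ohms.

392700 Ω

Orange → 3 (first significant figure)
Green → 5 (second significant figure)
Violet → 7 (third significant figure)
Orange → ×10^3 multiplier
Silver → ±10% tolerance
357 × 1000 = 357000 Ω
Maximum = 357000 × (1 + 10/100) = 392700 Ω.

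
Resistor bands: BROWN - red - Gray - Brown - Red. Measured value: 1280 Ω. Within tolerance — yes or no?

yes

Brown → 1 (first significant figure)
Red → 2 (second significant figure)
Grey → 8 (third significant figure)
Brown → ×10 multiplier
Red → ±2% tolerance
128 × 10 = 1280 Ω
Allowed range: 1254.4 Ω to 1305.6 Ω.
1280 Ω lies inside that range.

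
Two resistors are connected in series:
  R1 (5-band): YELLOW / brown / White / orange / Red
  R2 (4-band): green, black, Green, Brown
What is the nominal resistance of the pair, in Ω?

5419000 Ω

R1: yellow, brown, white → 419; orange ×10^3 → 419000 Ω.
R2: green, black → 50; green ×10^5 → 5000000 Ω.
Series: 419000 + 5000000 = 5419000 Ω.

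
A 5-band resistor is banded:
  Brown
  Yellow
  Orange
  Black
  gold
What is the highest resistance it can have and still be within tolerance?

Brown → 1 (first significant figure)
Yellow → 4 (second significant figure)
Orange → 3 (third significant figure)
Black → ×1 multiplier
Gold → ±5% tolerance
143 × 1 = 143 Ω
Highest = 143 × (1 + 5/100) = 150.15 Ω.

150.15 Ω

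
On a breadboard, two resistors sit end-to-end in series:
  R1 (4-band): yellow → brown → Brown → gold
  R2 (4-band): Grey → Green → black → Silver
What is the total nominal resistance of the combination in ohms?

495 Ω

R1: yellow, brown → 41; brown ×10 → 410 Ω.
R2: grey, green → 85; black ×1 → 85 Ω.
Series: 410 + 85 = 495 Ω.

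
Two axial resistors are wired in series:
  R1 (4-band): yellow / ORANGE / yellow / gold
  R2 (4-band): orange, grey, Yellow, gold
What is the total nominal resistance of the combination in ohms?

R1: yellow, orange → 43; yellow ×10^4 → 430000 Ω.
R2: orange, grey → 38; yellow ×10^4 → 380000 Ω.
Series: 430000 + 380000 = 810000 Ω.

810000 Ω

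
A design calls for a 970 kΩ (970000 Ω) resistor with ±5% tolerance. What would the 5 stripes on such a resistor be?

970000 Ω = 970 × 10^3.
9 → white
7 → violet
0 → black
Multiplier 10^3 → orange.
±5% tolerance → gold.

white, violet, black, orange, gold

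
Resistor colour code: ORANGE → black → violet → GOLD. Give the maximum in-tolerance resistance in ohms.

Orange → 3 (first significant figure)
Black → 0 (second significant figure)
Violet → ×10^7 multiplier
Gold → ±5% tolerance
30 × 10000000 = 300000000 Ω
Maximum = 300000000 × (1 + 5/100) = 315000000 Ω.

315000000 Ω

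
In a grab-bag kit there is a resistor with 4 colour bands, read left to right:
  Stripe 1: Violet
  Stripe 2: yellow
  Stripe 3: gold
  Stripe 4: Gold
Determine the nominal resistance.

7.4 Ω

Violet → 7 (first significant figure)
Yellow → 4 (second significant figure)
Gold → ×0.1 multiplier
74 × 0.1 = 7.4 Ω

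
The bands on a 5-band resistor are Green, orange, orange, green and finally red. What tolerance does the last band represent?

±2%

The last band, red, is the tolerance band.
Red corresponds to ±2%.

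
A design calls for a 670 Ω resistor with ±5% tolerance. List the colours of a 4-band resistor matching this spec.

670 Ω = 67 × 10^1.
6 → blue
7 → violet
Multiplier 10^1 → brown.
±5% tolerance → gold.

blue, violet, brown, gold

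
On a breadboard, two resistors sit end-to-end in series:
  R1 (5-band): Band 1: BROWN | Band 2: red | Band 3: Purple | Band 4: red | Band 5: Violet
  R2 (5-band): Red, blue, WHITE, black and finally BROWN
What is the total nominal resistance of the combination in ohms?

R1: brown, red, violet → 127; red ×10^2 → 12700 Ω.
R2: red, blue, white → 269; black ×1 → 269 Ω.
Series: 12700 + 269 = 12969 Ω.

12969 Ω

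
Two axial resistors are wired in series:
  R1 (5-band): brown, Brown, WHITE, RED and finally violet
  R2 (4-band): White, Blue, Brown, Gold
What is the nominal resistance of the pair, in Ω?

12860 Ω

R1: brown, brown, white → 119; red ×10^2 → 11900 Ω.
R2: white, blue → 96; brown ×10 → 960 Ω.
Series: 11900 + 960 = 12860 Ω.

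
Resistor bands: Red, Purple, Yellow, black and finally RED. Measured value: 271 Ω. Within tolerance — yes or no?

yes

Red → 2 (first significant figure)
Violet → 7 (second significant figure)
Yellow → 4 (third significant figure)
Black → ×1 multiplier
Red → ±2% tolerance
274 × 1 = 274 Ω
Allowed range: 268.52 Ω to 279.48 Ω.
271 Ω lies inside that range.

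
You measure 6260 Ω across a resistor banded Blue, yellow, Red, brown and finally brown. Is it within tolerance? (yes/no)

Blue → 6 (first significant figure)
Yellow → 4 (second significant figure)
Red → 2 (third significant figure)
Brown → ×10 multiplier
Brown → ±1% tolerance
642 × 10 = 6420 Ω
Allowed range: 6355.8 Ω to 6484.2 Ω.
6260 Ω lies outside that range.

no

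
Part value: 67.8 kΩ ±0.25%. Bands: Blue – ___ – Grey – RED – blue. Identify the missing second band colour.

67800 Ω = 678 × 10^2.
The second band gives digit 7 of the significand, and 7 is violet.

violet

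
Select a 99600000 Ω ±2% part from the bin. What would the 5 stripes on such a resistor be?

white, white, blue, green, red

99600000 Ω = 996 × 10^5.
9 → white
9 → white
6 → blue
Multiplier 10^5 → green.
±2% tolerance → red.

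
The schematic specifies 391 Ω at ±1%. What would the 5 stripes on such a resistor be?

orange, white, brown, black, brown

391 Ω = 391 × 10^0.
3 → orange
9 → white
1 → brown
Multiplier 10^0 → black.
±1% tolerance → brown.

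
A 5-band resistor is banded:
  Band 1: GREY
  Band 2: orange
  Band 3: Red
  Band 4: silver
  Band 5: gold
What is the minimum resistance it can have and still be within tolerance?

Grey → 8 (first significant figure)
Orange → 3 (second significant figure)
Red → 2 (third significant figure)
Silver → ×0.01 multiplier
Gold → ±5% tolerance
832 × 0.01 = 8.32 Ω
Minimum = 8.32 × (1 − 5/100) = 7.904 Ω.

7.904 Ω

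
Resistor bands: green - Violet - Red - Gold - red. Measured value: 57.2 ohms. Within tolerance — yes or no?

Green → 5 (first significant figure)
Violet → 7 (second significant figure)
Red → 2 (third significant figure)
Gold → ×0.1 multiplier
Red → ±2% tolerance
572 × 0.1 = 57.2 Ω
Allowed range: 56.056 Ω to 58.344 Ω.
57.2 ohms lies inside that range.

yes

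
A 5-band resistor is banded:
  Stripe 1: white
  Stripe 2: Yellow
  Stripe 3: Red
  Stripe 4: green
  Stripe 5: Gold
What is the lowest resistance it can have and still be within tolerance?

White → 9 (first significant figure)
Yellow → 4 (second significant figure)
Red → 2 (third significant figure)
Green → ×10^5 multiplier
Gold → ±5% tolerance
942 × 100000 = 94200000 Ω
Lowest = 94200000 × (1 − 5/100) = 89490000 Ω.

89490000 Ω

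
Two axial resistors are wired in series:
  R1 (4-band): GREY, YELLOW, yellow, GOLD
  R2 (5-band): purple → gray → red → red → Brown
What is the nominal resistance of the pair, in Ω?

918200 Ω

R1: grey, yellow → 84; yellow ×10^4 → 840000 Ω.
R2: violet, grey, red → 782; red ×10^2 → 78200 Ω.
Series: 840000 + 78200 = 918200 Ω.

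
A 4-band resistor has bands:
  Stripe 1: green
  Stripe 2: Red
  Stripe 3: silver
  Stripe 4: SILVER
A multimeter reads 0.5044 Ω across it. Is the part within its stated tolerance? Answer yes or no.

yes

Green → 5 (first significant figure)
Red → 2 (second significant figure)
Silver → ×0.01 multiplier
Silver → ±10% tolerance
52 × 0.01 = 0.52 Ω
Allowed range: 0.468 Ω to 0.572 Ω.
0.5044 Ω lies inside that range.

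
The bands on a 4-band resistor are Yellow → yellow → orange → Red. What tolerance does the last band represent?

The last band, red, is the tolerance band.
Red corresponds to ±2%.

±2%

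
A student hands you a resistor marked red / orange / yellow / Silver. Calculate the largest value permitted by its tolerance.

253000 Ω

Red → 2 (first significant figure)
Orange → 3 (second significant figure)
Yellow → ×10^4 multiplier
Silver → ±10% tolerance
23 × 10000 = 230000 Ω
Largest = 230000 × (1 + 10/100) = 253000 Ω.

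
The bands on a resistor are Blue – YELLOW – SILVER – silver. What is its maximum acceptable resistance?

Blue → 6 (first significant figure)
Yellow → 4 (second significant figure)
Silver → ×0.01 multiplier
Silver → ±10% tolerance
64 × 0.01 = 0.64 Ω
Maximum = 0.64 × (1 + 10/100) = 0.704 Ω.

0.704 Ω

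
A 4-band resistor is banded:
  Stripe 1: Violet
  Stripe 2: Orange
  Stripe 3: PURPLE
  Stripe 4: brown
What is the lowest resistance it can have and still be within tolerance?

722700000 Ω

Violet → 7 (first significant figure)
Orange → 3 (second significant figure)
Violet → ×10^7 multiplier
Brown → ±1% tolerance
73 × 10000000 = 730000000 Ω
Lowest = 730000000 × (1 − 1/100) = 722700000 Ω.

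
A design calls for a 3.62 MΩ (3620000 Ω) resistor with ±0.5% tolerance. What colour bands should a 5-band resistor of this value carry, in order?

orange, blue, red, yellow, green

3620000 Ω = 362 × 10^4.
3 → orange
6 → blue
2 → red
Multiplier 10^4 → yellow.
±0.5% tolerance → green.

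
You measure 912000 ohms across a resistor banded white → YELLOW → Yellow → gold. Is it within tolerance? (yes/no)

yes

White → 9 (first significant figure)
Yellow → 4 (second significant figure)
Yellow → ×10^4 multiplier
Gold → ±5% tolerance
94 × 10000 = 940000 Ω
Allowed range: 893000 Ω to 987000 Ω.
912000 ohms lies inside that range.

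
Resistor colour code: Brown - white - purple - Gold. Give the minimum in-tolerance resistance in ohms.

Brown → 1 (first significant figure)
White → 9 (second significant figure)
Violet → ×10^7 multiplier
Gold → ±5% tolerance
19 × 10000000 = 190000000 Ω
Minimum = 190000000 × (1 − 5/100) = 180500000 Ω.

180500000 Ω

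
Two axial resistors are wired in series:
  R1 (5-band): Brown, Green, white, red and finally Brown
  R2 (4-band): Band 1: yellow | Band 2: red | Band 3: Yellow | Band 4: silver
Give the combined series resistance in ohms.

R1: brown, green, white → 159; red ×10^2 → 15900 Ω.
R2: yellow, red → 42; yellow ×10^4 → 420000 Ω.
Series: 15900 + 420000 = 435900 Ω.

435900 Ω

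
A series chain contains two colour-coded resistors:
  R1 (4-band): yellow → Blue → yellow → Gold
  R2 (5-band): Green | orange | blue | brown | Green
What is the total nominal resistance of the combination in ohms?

465360 Ω

R1: yellow, blue → 46; yellow ×10^4 → 460000 Ω.
R2: green, orange, blue → 536; brown ×10 → 5360 Ω.
Series: 460000 + 5360 = 465360 Ω.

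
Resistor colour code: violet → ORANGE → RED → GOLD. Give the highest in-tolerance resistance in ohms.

7665 Ω

Violet → 7 (first significant figure)
Orange → 3 (second significant figure)
Red → ×10^2 multiplier
Gold → ±5% tolerance
73 × 100 = 7300 Ω
Highest = 7300 × (1 + 5/100) = 7665 Ω.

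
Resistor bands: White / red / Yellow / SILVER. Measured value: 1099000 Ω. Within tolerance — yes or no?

no

White → 9 (first significant figure)
Red → 2 (second significant figure)
Yellow → ×10^4 multiplier
Silver → ±10% tolerance
92 × 10000 = 920000 Ω
Allowed range: 828000 Ω to 1012000 Ω.
1099000 Ω lies outside that range.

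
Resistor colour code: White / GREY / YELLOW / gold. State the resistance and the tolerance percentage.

White → 9 (first significant figure)
Grey → 8 (second significant figure)
Yellow → ×10^4 multiplier
Gold → ±5% tolerance
98 × 10000 = 980000 Ω

980000 Ω ±5%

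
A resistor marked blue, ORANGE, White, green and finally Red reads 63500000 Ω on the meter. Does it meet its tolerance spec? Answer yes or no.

yes

Blue → 6 (first significant figure)
Orange → 3 (second significant figure)
White → 9 (third significant figure)
Green → ×10^5 multiplier
Red → ±2% tolerance
639 × 100000 = 63900000 Ω
Allowed range: 62622000 Ω to 65178000 Ω.
63500000 Ω lies inside that range.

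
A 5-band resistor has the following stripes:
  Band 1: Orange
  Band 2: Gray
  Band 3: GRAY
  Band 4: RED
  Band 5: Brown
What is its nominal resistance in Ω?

Orange → 3 (first significant figure)
Grey → 8 (second significant figure)
Grey → 8 (third significant figure)
Red → ×10^2 multiplier
388 × 100 = 38800 Ω

38800 Ω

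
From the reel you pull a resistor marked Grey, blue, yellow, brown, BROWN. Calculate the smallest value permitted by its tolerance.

8553.6 Ω

Grey → 8 (first significant figure)
Blue → 6 (second significant figure)
Yellow → 4 (third significant figure)
Brown → ×10 multiplier
Brown → ±1% tolerance
864 × 10 = 8640 Ω
Smallest = 8640 × (1 − 1/100) = 8553.6 Ω.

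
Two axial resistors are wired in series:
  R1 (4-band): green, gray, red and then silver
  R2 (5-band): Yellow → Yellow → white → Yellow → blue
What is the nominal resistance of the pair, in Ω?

R1: green, grey → 58; red ×10^2 → 5800 Ω.
R2: yellow, yellow, white → 449; yellow ×10^4 → 4490000 Ω.
Series: 5800 + 4490000 = 4495800 Ω.

4495800 Ω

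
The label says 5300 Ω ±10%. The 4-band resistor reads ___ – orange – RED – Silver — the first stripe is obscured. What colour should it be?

green

5300 Ω = 53 × 10^2.
The first band gives digit 5 of the significand, and 5 is green.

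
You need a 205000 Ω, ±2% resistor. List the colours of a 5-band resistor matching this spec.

205000 Ω = 205 × 10^3.
2 → red
0 → black
5 → green
Multiplier 10^3 → orange.
±2% tolerance → red.

red, black, green, orange, red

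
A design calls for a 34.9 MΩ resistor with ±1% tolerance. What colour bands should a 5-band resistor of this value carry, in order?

orange, yellow, white, green, brown

34900000 Ω = 349 × 10^5.
3 → orange
4 → yellow
9 → white
Multiplier 10^5 → green.
±1% tolerance → brown.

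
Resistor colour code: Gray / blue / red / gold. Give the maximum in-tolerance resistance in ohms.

9030 Ω

Grey → 8 (first significant figure)
Blue → 6 (second significant figure)
Red → ×10^2 multiplier
Gold → ±5% tolerance
86 × 100 = 8600 Ω
Maximum = 8600 × (1 + 5/100) = 9030 Ω.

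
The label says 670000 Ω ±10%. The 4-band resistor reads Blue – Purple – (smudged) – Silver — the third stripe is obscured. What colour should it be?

670000 Ω = 67 × 10^4.
The third band is the multiplier, 10^4, which is yellow.

yellow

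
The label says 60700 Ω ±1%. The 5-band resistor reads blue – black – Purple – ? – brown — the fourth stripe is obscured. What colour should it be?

60700 Ω = 607 × 10^2.
The fourth band is the multiplier, 10^2, which is red.

red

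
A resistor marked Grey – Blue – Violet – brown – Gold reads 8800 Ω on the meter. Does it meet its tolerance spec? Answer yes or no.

yes

Grey → 8 (first significant figure)
Blue → 6 (second significant figure)
Violet → 7 (third significant figure)
Brown → ×10 multiplier
Gold → ±5% tolerance
867 × 10 = 8670 Ω
Allowed range: 8236.5 Ω to 9103.5 Ω.
8800 Ω lies inside that range.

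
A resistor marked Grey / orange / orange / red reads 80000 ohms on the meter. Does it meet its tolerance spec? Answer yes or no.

no

Grey → 8 (first significant figure)
Orange → 3 (second significant figure)
Orange → ×10^3 multiplier
Red → ±2% tolerance
83 × 1000 = 83000 Ω
Allowed range: 81340 Ω to 84660 Ω.
80000 ohms lies outside that range.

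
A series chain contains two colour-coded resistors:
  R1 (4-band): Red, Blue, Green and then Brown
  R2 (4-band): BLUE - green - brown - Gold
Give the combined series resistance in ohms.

2600650 Ω

R1: red, blue → 26; green ×10^5 → 2600000 Ω.
R2: blue, green → 65; brown ×10 → 650 Ω.
Series: 2600000 + 650 = 2600650 Ω.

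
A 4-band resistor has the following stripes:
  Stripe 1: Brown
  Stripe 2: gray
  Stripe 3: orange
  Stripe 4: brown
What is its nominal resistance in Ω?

18000 Ω

Brown → 1 (first significant figure)
Grey → 8 (second significant figure)
Orange → ×10^3 multiplier
18 × 1000 = 18000 Ω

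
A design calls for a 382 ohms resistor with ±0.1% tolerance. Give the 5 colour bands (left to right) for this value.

orange, grey, red, black, violet

382 Ω = 382 × 10^0.
3 → orange
8 → grey
2 → red
Multiplier 10^0 → black.
±0.1% tolerance → violet.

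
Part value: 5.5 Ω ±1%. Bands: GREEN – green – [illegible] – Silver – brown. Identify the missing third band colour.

black

5.5 Ω = 550 × 10^-2.
The third band gives digit 0 of the significand, and 0 is black.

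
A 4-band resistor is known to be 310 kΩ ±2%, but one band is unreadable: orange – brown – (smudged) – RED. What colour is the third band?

yellow

310000 Ω = 31 × 10^4.
The third band is the multiplier, 10^4, which is yellow.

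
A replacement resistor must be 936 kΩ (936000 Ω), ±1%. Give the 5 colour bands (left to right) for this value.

936000 Ω = 936 × 10^3.
9 → white
3 → orange
6 → blue
Multiplier 10^3 → orange.
±1% tolerance → brown.

white, orange, blue, orange, brown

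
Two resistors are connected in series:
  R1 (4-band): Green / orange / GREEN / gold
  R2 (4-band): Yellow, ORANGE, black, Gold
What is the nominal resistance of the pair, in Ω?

5300043 Ω

R1: green, orange → 53; green ×10^5 → 5300000 Ω.
R2: yellow, orange → 43; black ×1 → 43 Ω.
Series: 5300000 + 43 = 5300043 Ω.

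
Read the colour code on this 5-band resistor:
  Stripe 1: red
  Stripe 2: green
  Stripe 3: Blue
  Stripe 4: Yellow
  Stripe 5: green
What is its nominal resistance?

Red → 2 (first significant figure)
Green → 5 (second significant figure)
Blue → 6 (third significant figure)
Yellow → ×10^4 multiplier
256 × 10000 = 2560000 Ω

2560000 Ω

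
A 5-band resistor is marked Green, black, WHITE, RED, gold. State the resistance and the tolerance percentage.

50900 Ω ±5%

Green → 5 (first significant figure)
Black → 0 (second significant figure)
White → 9 (third significant figure)
Red → ×10^2 multiplier
Gold → ±5% tolerance
509 × 100 = 50900 Ω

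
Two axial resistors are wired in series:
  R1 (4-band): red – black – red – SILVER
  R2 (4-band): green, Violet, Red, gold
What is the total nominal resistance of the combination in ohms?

R1: red, black → 20; red ×10^2 → 2000 Ω.
R2: green, violet → 57; red ×10^2 → 5700 Ω.
Series: 2000 + 5700 = 7700 Ω.

7700 Ω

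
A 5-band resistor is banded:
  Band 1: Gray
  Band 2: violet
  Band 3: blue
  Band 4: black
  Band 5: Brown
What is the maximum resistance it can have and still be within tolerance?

Grey → 8 (first significant figure)
Violet → 7 (second significant figure)
Blue → 6 (third significant figure)
Black → ×1 multiplier
Brown → ±1% tolerance
876 × 1 = 876 Ω
Maximum = 876 × (1 + 1/100) = 884.76 Ω.

884.76 Ω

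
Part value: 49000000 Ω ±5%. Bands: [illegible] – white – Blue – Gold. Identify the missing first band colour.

yellow

49000000 Ω = 49 × 10^6.
The first band gives digit 4 of the significand, and 4 is yellow.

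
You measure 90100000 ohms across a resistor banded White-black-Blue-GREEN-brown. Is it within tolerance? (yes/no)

yes

White → 9 (first significant figure)
Black → 0 (second significant figure)
Blue → 6 (third significant figure)
Green → ×10^5 multiplier
Brown → ±1% tolerance
906 × 100000 = 90600000 Ω
Allowed range: 89694000 Ω to 91506000 Ω.
90100000 ohms lies inside that range.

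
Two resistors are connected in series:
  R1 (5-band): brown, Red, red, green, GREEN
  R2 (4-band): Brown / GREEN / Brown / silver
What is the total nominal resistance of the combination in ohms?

12200150 Ω

R1: brown, red, red → 122; green ×10^5 → 12200000 Ω.
R2: brown, green → 15; brown ×10 → 150 Ω.
Series: 12200000 + 150 = 12200150 Ω.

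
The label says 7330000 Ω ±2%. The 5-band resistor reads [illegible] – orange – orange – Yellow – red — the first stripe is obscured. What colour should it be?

7330000 Ω = 733 × 10^4.
The first band gives digit 7 of the significand, and 7 is violet.

violet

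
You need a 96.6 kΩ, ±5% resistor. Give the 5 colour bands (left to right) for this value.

white, blue, blue, red, gold

96600 Ω = 966 × 10^2.
9 → white
6 → blue
6 → blue
Multiplier 10^2 → red.
±5% tolerance → gold.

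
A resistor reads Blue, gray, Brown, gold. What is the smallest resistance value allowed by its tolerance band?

646 Ω

Blue → 6 (first significant figure)
Grey → 8 (second significant figure)
Brown → ×10 multiplier
Gold → ±5% tolerance
68 × 10 = 680 Ω
Smallest = 680 × (1 − 5/100) = 646 Ω.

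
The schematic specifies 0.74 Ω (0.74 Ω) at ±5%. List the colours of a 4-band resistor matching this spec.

0.74 Ω = 74 × 10^-2.
7 → violet
4 → yellow
Multiplier 10^-2 → silver.
±5% tolerance → gold.

violet, yellow, silver, gold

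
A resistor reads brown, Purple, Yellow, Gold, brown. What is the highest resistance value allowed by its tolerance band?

17.574 Ω

Brown → 1 (first significant figure)
Violet → 7 (second significant figure)
Yellow → 4 (third significant figure)
Gold → ×0.1 multiplier
Brown → ±1% tolerance
174 × 0.1 = 17.4 Ω
Highest = 17.4 × (1 + 1/100) = 17.574 Ω.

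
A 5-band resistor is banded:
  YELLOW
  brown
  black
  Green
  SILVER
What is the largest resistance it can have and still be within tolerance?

Yellow → 4 (first significant figure)
Brown → 1 (second significant figure)
Black → 0 (third significant figure)
Green → ×10^5 multiplier
Silver → ±10% tolerance
410 × 100000 = 41000000 Ω
Largest = 41000000 × (1 + 10/100) = 45100000 Ω.

45100000 Ω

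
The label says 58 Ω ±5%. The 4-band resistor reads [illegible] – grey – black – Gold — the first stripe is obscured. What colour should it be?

58 Ω = 58 × 10^0.
The first band gives digit 5 of the significand, and 5 is green.

green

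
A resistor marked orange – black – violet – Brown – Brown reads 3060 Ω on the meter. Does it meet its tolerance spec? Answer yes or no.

yes

Orange → 3 (first significant figure)
Black → 0 (second significant figure)
Violet → 7 (third significant figure)
Brown → ×10 multiplier
Brown → ±1% tolerance
307 × 10 = 3070 Ω
Allowed range: 3039.3 Ω to 3100.7 Ω.
3060 Ω lies inside that range.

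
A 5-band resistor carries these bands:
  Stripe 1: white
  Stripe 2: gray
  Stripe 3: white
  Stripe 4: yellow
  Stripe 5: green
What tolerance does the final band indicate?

The last band, green, is the tolerance band.
Green corresponds to ±0.5%.

±0.5%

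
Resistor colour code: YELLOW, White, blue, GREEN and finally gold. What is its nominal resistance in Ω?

49600000 Ω

Yellow → 4 (first significant figure)
White → 9 (second significant figure)
Blue → 6 (third significant figure)
Green → ×10^5 multiplier
496 × 100000 = 49600000 Ω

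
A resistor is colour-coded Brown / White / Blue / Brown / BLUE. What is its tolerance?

±0.25%

The last band, blue, is the tolerance band.
Blue corresponds to ±0.25%.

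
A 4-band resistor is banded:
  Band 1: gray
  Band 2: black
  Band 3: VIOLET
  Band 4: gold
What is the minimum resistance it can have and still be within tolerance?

Grey → 8 (first significant figure)
Black → 0 (second significant figure)
Violet → ×10^7 multiplier
Gold → ±5% tolerance
80 × 10000000 = 800000000 Ω
Minimum = 800000000 × (1 − 5/100) = 760000000 Ω.

760000000 Ω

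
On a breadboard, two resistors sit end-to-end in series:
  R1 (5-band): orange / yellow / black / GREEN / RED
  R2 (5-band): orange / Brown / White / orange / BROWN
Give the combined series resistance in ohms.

34319000 Ω

R1: orange, yellow, black → 340; green ×10^5 → 34000000 Ω.
R2: orange, brown, white → 319; orange ×10^3 → 319000 Ω.
Series: 34000000 + 319000 = 34319000 Ω.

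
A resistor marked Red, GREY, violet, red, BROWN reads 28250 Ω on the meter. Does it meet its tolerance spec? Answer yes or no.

Red → 2 (first significant figure)
Grey → 8 (second significant figure)
Violet → 7 (third significant figure)
Red → ×10^2 multiplier
Brown → ±1% tolerance
287 × 100 = 28700 Ω
Allowed range: 28413 Ω to 28987 Ω.
28250 Ω lies outside that range.

no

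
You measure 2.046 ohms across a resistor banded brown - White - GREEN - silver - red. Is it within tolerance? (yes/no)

Brown → 1 (first significant figure)
White → 9 (second significant figure)
Green → 5 (third significant figure)
Silver → ×0.01 multiplier
Red → ±2% tolerance
195 × 0.01 = 1.95 Ω
Allowed range: 1.911 Ω to 1.989 Ω.
2.046 ohms lies outside that range.

no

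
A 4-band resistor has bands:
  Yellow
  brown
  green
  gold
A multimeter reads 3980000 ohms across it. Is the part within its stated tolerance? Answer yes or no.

yes

Yellow → 4 (first significant figure)
Brown → 1 (second significant figure)
Green → ×10^5 multiplier
Gold → ±5% tolerance
41 × 100000 = 4100000 Ω
Allowed range: 3895000 Ω to 4305000 Ω.
3980000 ohms lies inside that range.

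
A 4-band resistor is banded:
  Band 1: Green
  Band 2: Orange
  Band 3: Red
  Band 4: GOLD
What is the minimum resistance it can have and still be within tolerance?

5035 Ω

Green → 5 (first significant figure)
Orange → 3 (second significant figure)
Red → ×10^2 multiplier
Gold → ±5% tolerance
53 × 100 = 5300 Ω
Minimum = 5300 × (1 − 5/100) = 5035 Ω.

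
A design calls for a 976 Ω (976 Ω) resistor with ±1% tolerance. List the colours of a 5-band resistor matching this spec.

white, violet, blue, black, brown

976 Ω = 976 × 10^0.
9 → white
7 → violet
6 → blue
Multiplier 10^0 → black.
±1% tolerance → brown.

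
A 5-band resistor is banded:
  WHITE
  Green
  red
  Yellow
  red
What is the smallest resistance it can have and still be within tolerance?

9329600 Ω

White → 9 (first significant figure)
Green → 5 (second significant figure)
Red → 2 (third significant figure)
Yellow → ×10^4 multiplier
Red → ±2% tolerance
952 × 10000 = 9520000 Ω
Smallest = 9520000 × (1 − 2/100) = 9329600 Ω.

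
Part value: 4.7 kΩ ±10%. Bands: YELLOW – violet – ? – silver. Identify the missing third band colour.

red

4700 Ω = 47 × 10^2.
The third band is the multiplier, 10^2, which is red.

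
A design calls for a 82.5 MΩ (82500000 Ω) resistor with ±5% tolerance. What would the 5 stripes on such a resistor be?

grey, red, green, green, gold

82500000 Ω = 825 × 10^5.
8 → grey
2 → red
5 → green
Multiplier 10^5 → green.
±5% tolerance → gold.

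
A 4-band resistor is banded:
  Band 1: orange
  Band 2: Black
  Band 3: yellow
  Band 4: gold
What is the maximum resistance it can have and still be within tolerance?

Orange → 3 (first significant figure)
Black → 0 (second significant figure)
Yellow → ×10^4 multiplier
Gold → ±5% tolerance
30 × 10000 = 300000 Ω
Maximum = 300000 × (1 + 5/100) = 315000 Ω.

315000 Ω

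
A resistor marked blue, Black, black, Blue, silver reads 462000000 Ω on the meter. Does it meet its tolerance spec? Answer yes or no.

Blue → 6 (first significant figure)
Black → 0 (second significant figure)
Black → 0 (third significant figure)
Blue → ×10^6 multiplier
Silver → ±10% tolerance
600 × 1000000 = 600000000 Ω
Allowed range: 540000000 Ω to 660000000 Ω.
462000000 Ω lies outside that range.

no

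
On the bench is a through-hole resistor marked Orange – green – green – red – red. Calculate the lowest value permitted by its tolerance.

34790 Ω

Orange → 3 (first significant figure)
Green → 5 (second significant figure)
Green → 5 (third significant figure)
Red → ×10^2 multiplier
Red → ±2% tolerance
355 × 100 = 35500 Ω
Lowest = 35500 × (1 − 2/100) = 34790 Ω.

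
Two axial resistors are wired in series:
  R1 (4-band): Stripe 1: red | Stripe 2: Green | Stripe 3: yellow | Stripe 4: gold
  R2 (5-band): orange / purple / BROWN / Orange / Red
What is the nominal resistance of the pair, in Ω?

R1: red, green → 25; yellow ×10^4 → 250000 Ω.
R2: orange, violet, brown → 371; orange ×10^3 → 371000 Ω.
Series: 250000 + 371000 = 621000 Ω.

621000 Ω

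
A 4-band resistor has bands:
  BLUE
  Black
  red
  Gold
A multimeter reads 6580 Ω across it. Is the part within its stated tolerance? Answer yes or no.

no

Blue → 6 (first significant figure)
Black → 0 (second significant figure)
Red → ×10^2 multiplier
Gold → ±5% tolerance
60 × 100 = 6000 Ω
Allowed range: 5700 Ω to 6300 Ω.
6580 Ω lies outside that range.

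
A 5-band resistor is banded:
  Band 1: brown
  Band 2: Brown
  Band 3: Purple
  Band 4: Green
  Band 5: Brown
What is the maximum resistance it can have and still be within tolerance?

11817000 Ω

Brown → 1 (first significant figure)
Brown → 1 (second significant figure)
Violet → 7 (third significant figure)
Green → ×10^5 multiplier
Brown → ±1% tolerance
117 × 100000 = 11700000 Ω
Maximum = 11700000 × (1 + 1/100) = 11817000 Ω.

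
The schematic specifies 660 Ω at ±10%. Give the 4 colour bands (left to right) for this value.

blue, blue, brown, silver

660 Ω = 66 × 10^1.
6 → blue
6 → blue
Multiplier 10^1 → brown.
±10% tolerance → silver.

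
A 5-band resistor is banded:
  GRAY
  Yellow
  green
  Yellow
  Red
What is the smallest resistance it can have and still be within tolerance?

8281000 Ω

Grey → 8 (first significant figure)
Yellow → 4 (second significant figure)
Green → 5 (third significant figure)
Yellow → ×10^4 multiplier
Red → ±2% tolerance
845 × 10000 = 8450000 Ω
Smallest = 8450000 × (1 − 2/100) = 8281000 Ω.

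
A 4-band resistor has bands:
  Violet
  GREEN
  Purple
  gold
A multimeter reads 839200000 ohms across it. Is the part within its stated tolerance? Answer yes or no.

no

Violet → 7 (first significant figure)
Green → 5 (second significant figure)
Violet → ×10^7 multiplier
Gold → ±5% tolerance
75 × 10000000 = 750000000 Ω
Allowed range: 712500000 Ω to 787500000 Ω.
839200000 ohms lies outside that range.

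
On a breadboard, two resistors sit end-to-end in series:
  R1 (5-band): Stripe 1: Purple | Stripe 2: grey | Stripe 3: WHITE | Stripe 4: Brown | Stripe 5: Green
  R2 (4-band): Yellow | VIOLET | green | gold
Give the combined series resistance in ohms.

4707890 Ω

R1: violet, grey, white → 789; brown ×10 → 7890 Ω.
R2: yellow, violet → 47; green ×10^5 → 4700000 Ω.
Series: 7890 + 4700000 = 4707890 Ω.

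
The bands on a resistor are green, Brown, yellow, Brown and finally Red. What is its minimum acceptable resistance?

5037.2 Ω

Green → 5 (first significant figure)
Brown → 1 (second significant figure)
Yellow → 4 (third significant figure)
Brown → ×10 multiplier
Red → ±2% tolerance
514 × 10 = 5140 Ω
Minimum = 5140 × (1 − 2/100) = 5037.2 Ω.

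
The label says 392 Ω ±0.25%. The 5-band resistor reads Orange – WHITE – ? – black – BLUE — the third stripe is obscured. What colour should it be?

392 Ω = 392 × 10^0.
The third band gives digit 2 of the significand, and 2 is red.

red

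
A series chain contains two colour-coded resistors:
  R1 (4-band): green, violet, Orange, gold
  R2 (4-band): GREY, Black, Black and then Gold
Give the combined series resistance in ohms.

57080 Ω

R1: green, violet → 57; orange ×10^3 → 57000 Ω.
R2: grey, black → 80; black ×1 → 80 Ω.
Series: 57000 + 80 = 57080 Ω.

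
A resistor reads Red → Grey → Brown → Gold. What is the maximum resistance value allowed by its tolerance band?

Red → 2 (first significant figure)
Grey → 8 (second significant figure)
Brown → ×10 multiplier
Gold → ±5% tolerance
28 × 10 = 280 Ω
Maximum = 280 × (1 + 5/100) = 294 Ω.

294 Ω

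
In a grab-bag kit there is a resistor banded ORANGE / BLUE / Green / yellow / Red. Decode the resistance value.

Orange → 3 (first significant figure)
Blue → 6 (second significant figure)
Green → 5 (third significant figure)
Yellow → ×10^4 multiplier
365 × 10000 = 3650000 Ω

3650000 Ω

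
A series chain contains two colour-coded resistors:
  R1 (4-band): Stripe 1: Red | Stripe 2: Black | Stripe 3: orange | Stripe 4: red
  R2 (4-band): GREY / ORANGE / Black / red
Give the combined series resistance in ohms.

20083 Ω

R1: red, black → 20; orange ×10^3 → 20000 Ω.
R2: grey, orange → 83; black ×1 → 83 Ω.
Series: 20000 + 83 = 20083 Ω.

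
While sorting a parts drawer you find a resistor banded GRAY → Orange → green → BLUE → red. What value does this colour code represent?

Grey → 8 (first significant figure)
Orange → 3 (second significant figure)
Green → 5 (third significant figure)
Blue → ×10^6 multiplier
835 × 1000000 = 835000000 Ω

835000000 Ω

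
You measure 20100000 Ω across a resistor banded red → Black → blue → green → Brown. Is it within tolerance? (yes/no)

Red → 2 (first significant figure)
Black → 0 (second significant figure)
Blue → 6 (third significant figure)
Green → ×10^5 multiplier
Brown → ±1% tolerance
206 × 100000 = 20600000 Ω
Allowed range: 20394000 Ω to 20806000 Ω.
20100000 Ω lies outside that range.

no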